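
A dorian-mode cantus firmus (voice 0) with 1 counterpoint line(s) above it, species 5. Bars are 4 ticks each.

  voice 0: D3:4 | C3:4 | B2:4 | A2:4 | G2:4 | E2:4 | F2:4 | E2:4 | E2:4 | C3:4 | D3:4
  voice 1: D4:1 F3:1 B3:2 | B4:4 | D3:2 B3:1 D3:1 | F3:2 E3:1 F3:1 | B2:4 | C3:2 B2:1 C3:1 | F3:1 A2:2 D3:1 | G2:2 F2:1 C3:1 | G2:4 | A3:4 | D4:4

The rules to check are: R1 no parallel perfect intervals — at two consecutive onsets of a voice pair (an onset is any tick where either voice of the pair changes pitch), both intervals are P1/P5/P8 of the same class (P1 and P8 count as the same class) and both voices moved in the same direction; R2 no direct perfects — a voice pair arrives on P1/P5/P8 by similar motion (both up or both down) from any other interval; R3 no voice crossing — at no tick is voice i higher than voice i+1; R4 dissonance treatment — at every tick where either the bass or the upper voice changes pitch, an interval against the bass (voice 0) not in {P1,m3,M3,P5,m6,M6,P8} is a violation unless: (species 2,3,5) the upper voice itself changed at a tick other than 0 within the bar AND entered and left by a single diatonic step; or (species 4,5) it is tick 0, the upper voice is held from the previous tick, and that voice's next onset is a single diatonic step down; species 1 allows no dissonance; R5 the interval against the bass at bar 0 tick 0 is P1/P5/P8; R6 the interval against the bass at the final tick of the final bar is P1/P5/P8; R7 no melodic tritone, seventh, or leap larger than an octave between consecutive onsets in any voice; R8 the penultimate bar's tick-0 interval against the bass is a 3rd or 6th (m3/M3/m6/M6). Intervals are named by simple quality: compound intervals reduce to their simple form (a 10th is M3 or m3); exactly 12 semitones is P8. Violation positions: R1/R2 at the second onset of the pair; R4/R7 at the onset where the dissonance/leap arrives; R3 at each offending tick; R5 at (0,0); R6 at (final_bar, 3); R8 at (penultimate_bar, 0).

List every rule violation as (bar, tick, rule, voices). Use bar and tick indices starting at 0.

(0, 2, R7, (1,))
(1, 0, R4, (0, 1))
(2, 0, R7, (1,))
(4, 0, R7, (1,))
(6, 0, R2, (0, 1))
(7, 2, R4, (0, 1))
(9, 0, R7, (1,))
(10, 0, R2, (0, 1))

bar 0: v0=D3 v1=D4 downbeat P8
bar 1: v0=C3 v1=B4 downbeat M7
bar 2: v0=B2 v1=D3 downbeat m3
bar 3: v0=A2 v1=F3 downbeat m6
bar 4: v0=G2 v1=B2 downbeat M3
bar 5: v0=E2 v1=C3 downbeat m6
bar 6: v0=F2 v1=F3 downbeat P8
bar 7: v0=E2 v1=G2 downbeat m3
bar 8: v0=E2 v1=G2 downbeat m3
bar 9: v0=C3 v1=A3 downbeat M6
bar 10: v0=D3 v1=D4 downbeat P8
  -> R7 @ bar 0 tick 2 v(1,): F3->B3 leap 6st
  -> R4 @ bar 1 tick 0 v(0, 1): C3/B4 M7 untreated
  -> R7 @ bar 2 tick 0 v(1,): B4->D3 leap 21st
  -> R7 @ bar 4 tick 0 v(1,): F3->B2 leap 6st
  -> R2 @ bar 6 tick 0 v(0, 1): E2/C3 m6 -> F2/F3 P8 similar
  -> R4 @ bar 7 tick 2 v(0, 1): E2/F2 m2 untreated
  -> R7 @ bar 9 tick 0 v(1,): G2->A3 leap 14st
  -> R2 @ bar 10 tick 0 v(0, 1): C3/A3 M6 -> D3/D4 P8 similar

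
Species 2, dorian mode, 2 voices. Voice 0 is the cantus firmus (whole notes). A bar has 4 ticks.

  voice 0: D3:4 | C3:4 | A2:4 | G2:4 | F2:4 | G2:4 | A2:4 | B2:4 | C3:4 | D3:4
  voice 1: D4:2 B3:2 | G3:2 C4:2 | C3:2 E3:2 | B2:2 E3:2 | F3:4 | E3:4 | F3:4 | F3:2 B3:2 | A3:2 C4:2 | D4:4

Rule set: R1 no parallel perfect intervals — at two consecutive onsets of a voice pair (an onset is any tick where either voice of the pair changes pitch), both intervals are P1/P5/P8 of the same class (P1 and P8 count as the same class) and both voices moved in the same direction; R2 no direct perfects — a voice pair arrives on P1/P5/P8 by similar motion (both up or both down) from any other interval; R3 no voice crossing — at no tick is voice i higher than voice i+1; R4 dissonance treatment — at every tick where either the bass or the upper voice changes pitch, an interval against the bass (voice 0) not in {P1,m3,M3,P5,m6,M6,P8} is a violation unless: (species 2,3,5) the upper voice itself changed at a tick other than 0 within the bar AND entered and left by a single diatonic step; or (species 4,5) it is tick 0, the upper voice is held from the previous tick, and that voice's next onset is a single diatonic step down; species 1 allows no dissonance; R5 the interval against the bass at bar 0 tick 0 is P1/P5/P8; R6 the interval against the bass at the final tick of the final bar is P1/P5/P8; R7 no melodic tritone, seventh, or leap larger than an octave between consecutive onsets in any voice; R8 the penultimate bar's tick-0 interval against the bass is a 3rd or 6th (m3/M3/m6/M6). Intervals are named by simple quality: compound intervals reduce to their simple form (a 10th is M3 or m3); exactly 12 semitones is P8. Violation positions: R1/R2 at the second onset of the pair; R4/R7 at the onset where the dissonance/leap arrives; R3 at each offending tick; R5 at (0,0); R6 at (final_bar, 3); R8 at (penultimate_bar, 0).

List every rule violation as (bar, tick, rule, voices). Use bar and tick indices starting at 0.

bar 0: v0=D3 v1=D4 downbeat P8
bar 1: v0=C3 v1=G3 downbeat P5
bar 2: v0=A2 v1=C3 downbeat m3
bar 3: v0=G2 v1=B2 downbeat M3
bar 4: v0=F2 v1=F3 downbeat P8
bar 5: v0=G2 v1=E3 downbeat M6
bar 6: v0=A2 v1=F3 downbeat m6
bar 7: v0=B2 v1=F3 downbeat TT
bar 8: v0=C3 v1=A3 downbeat M6
bar 9: v0=D3 v1=D4 downbeat P8
  -> R2 @ bar 1 tick 0 v(0, 1): D3/B3 M6 -> C3/G3 P5 similar
  -> R4 @ bar 7 tick 0 v(0, 1): B2/F3 TT untreated
  -> R7 @ bar 7 tick 2 v(1,): F3->B3 leap 6st
  -> R1 @ bar 9 tick 0 v(0, 1): C3/C4 P8 -> D3/D4 P8 similar

(1, 0, R2, (0, 1))
(7, 0, R4, (0, 1))
(7, 2, R7, (1,))
(9, 0, R1, (0, 1))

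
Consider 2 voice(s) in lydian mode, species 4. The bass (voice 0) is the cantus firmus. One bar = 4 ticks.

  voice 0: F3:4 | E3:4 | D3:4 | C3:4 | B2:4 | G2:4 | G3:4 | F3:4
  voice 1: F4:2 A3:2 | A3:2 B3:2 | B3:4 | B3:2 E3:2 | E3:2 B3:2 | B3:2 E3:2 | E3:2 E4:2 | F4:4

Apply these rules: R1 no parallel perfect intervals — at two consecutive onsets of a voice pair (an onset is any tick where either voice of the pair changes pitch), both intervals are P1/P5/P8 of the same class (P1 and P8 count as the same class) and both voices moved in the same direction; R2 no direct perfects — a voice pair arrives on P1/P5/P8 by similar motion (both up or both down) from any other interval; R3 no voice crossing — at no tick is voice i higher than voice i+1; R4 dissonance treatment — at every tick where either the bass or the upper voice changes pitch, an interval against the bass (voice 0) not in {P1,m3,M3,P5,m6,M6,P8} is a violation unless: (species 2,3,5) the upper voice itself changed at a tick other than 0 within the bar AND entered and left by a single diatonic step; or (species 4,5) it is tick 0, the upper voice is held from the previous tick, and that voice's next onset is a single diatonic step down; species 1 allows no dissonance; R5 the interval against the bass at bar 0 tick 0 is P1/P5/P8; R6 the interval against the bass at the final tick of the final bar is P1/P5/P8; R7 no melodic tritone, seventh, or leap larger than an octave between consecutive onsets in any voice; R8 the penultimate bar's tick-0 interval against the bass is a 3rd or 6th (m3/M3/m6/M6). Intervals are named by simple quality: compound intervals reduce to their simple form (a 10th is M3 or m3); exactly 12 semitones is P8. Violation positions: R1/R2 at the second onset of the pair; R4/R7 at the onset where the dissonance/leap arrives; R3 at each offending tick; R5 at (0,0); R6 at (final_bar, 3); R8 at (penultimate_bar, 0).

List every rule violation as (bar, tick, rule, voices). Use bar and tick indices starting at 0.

(1, 0, R4, (0, 1))
(3, 0, R4, (0, 1))
(4, 0, R4, (0, 1))
(6, 0, R3, (0, 1))
(6, 1, R3, (0, 1))

bar 0: v0=F3 v1=F4 downbeat P8
bar 1: v0=E3 v1=A3 downbeat P4
bar 2: v0=D3 v1=B3 downbeat M6
bar 3: v0=C3 v1=B3 downbeat M7
bar 4: v0=B2 v1=E3 downbeat P4
bar 5: v0=G2 v1=B3 downbeat M3
bar 6: v0=G3 v1=E3 downbeat m3
bar 7: v0=F3 v1=F4 downbeat P8
  -> R4 @ bar 1 tick 0 v(0, 1): E3/A3 P4 untreated
  -> R4 @ bar 3 tick 0 v(0, 1): C3/B3 M7 untreated
  -> R4 @ bar 4 tick 0 v(0, 1): B2/E3 P4 untreated
  -> R3 @ bar 6 tick 0 v(0, 1): G3 above E3
  -> R3 @ bar 6 tick 1 v(0, 1): G3 above E3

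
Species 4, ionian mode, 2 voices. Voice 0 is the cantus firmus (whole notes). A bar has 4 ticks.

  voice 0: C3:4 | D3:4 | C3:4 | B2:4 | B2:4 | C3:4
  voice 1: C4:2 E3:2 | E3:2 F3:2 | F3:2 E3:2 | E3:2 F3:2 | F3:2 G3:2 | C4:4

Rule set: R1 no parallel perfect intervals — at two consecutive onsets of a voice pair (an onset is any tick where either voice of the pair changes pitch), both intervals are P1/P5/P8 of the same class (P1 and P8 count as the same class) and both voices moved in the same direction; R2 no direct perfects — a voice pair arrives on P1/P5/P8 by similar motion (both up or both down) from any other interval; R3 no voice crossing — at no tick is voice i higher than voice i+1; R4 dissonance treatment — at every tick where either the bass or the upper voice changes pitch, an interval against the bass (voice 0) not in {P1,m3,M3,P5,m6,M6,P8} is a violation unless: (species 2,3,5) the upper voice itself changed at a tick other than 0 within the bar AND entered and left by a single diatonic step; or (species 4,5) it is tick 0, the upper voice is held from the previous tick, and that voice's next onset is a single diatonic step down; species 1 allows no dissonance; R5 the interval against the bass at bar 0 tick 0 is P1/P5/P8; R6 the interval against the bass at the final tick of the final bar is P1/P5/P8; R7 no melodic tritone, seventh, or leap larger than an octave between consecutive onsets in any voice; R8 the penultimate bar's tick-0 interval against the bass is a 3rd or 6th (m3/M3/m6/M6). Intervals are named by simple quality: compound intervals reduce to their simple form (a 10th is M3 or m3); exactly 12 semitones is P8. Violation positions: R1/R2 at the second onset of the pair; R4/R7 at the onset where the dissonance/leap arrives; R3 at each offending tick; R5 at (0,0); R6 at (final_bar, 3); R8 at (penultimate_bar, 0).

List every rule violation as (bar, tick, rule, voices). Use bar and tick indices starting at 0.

bar 0: v0=C3 v1=C4 downbeat P8
bar 1: v0=D3 v1=E3 downbeat M2
bar 2: v0=C3 v1=F3 downbeat P4
bar 3: v0=B2 v1=E3 downbeat P4
bar 4: v0=B2 v1=F3 downbeat TT
bar 5: v0=C3 v1=C4 downbeat P8
  -> R4 @ bar 1 tick 0 v(0, 1): D3/E3 M2 untreated
  -> R4 @ bar 3 tick 0 v(0, 1): B2/E3 P4 untreated
  -> R4 @ bar 3 tick 2 v(0, 1): B2/F3 TT untreated
  -> R8 @ bar 4 tick 0 v(0, 1): penult TT not 3rd/6th
  -> R2 @ bar 5 tick 0 v(0, 1): B2/G3 m6 -> C3/C4 P8 similar

(1, 0, R4, (0, 1))
(3, 0, R4, (0, 1))
(3, 2, R4, (0, 1))
(4, 0, R8, (0, 1))
(5, 0, R2, (0, 1))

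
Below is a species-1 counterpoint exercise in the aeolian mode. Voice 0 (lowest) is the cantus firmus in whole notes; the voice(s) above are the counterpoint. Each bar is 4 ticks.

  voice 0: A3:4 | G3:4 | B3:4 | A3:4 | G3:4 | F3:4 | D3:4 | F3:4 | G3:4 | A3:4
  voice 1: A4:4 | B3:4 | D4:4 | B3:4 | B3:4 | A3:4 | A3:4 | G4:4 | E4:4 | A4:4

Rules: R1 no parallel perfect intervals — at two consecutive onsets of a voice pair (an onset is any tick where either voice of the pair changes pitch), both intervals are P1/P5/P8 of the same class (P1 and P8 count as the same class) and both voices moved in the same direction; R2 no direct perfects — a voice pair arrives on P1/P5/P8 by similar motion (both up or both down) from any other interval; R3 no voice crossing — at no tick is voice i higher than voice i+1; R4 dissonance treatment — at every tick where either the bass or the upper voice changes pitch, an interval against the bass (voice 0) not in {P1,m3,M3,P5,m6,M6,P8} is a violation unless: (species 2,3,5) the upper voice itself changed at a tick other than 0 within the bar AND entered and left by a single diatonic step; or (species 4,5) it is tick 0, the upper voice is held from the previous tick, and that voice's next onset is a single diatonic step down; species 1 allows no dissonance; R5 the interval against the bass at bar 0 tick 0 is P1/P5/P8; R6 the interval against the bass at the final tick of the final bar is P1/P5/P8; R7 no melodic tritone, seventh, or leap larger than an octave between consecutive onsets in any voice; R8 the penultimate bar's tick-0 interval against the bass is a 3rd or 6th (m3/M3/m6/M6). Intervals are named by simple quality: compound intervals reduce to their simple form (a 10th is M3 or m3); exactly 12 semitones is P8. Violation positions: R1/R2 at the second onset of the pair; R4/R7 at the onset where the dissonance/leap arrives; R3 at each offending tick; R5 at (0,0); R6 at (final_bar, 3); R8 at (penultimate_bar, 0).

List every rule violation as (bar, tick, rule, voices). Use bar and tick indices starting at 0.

bar 0: v0=A3 v1=A4 downbeat P8
bar 1: v0=G3 v1=B3 downbeat M3
bar 2: v0=B3 v1=D4 downbeat m3
bar 3: v0=A3 v1=B3 downbeat M2
bar 4: v0=G3 v1=B3 downbeat M3
bar 5: v0=F3 v1=A3 downbeat M3
bar 6: v0=D3 v1=A3 downbeat P5
bar 7: v0=F3 v1=G4 downbeat M2
bar 8: v0=G3 v1=E4 downbeat M6
bar 9: v0=A3 v1=A4 downbeat P8
  -> R7 @ bar 1 tick 0 v(1,): A4->B3 leap 10st
  -> R4 @ bar 3 tick 0 v(0, 1): A3/B3 M2 untreated
  -> R4 @ bar 7 tick 0 v(0, 1): F3/G4 M2 untreated
  -> R7 @ bar 7 tick 0 v(1,): A3->G4 leap 10st
  -> R2 @ bar 9 tick 0 v(0, 1): G3/E4 M6 -> A3/A4 P8 similar

(1, 0, R7, (1,))
(3, 0, R4, (0, 1))
(7, 0, R4, (0, 1))
(7, 0, R7, (1,))
(9, 0, R2, (0, 1))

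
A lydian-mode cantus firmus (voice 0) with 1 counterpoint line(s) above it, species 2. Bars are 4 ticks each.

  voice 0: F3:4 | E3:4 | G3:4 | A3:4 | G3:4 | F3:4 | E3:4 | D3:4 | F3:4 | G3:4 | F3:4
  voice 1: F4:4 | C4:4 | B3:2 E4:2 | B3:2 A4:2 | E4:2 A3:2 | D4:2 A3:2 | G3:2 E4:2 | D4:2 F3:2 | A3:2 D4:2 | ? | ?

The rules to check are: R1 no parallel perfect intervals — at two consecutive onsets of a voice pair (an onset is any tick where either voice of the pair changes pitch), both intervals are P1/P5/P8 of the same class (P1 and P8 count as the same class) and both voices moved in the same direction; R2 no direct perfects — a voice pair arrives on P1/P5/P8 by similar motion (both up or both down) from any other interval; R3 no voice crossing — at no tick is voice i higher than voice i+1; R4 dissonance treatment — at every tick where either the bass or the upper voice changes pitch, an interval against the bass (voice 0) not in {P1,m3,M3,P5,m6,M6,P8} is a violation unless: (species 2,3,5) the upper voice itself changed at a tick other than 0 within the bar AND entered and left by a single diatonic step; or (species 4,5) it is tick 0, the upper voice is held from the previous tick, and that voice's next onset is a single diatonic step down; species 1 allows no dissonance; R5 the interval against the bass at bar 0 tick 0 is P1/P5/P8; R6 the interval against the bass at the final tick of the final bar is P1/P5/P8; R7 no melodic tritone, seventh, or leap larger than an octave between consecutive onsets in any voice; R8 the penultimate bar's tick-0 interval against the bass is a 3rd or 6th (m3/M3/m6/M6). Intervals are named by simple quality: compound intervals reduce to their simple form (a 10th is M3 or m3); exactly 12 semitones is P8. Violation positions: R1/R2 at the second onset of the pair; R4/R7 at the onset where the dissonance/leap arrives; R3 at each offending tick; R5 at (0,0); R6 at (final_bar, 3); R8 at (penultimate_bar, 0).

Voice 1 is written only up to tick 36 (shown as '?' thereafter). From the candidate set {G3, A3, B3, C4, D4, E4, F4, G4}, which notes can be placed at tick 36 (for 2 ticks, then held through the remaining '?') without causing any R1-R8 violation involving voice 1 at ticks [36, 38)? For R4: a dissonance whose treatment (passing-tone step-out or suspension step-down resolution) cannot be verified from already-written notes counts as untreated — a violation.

G3: violates R8
A3: violates R4,R8
B3: legal
C4: violates R4,R8
D4: violates R8
E4: legal
F4: violates R4,R8
G4: violates R2,R8

{B3, E4}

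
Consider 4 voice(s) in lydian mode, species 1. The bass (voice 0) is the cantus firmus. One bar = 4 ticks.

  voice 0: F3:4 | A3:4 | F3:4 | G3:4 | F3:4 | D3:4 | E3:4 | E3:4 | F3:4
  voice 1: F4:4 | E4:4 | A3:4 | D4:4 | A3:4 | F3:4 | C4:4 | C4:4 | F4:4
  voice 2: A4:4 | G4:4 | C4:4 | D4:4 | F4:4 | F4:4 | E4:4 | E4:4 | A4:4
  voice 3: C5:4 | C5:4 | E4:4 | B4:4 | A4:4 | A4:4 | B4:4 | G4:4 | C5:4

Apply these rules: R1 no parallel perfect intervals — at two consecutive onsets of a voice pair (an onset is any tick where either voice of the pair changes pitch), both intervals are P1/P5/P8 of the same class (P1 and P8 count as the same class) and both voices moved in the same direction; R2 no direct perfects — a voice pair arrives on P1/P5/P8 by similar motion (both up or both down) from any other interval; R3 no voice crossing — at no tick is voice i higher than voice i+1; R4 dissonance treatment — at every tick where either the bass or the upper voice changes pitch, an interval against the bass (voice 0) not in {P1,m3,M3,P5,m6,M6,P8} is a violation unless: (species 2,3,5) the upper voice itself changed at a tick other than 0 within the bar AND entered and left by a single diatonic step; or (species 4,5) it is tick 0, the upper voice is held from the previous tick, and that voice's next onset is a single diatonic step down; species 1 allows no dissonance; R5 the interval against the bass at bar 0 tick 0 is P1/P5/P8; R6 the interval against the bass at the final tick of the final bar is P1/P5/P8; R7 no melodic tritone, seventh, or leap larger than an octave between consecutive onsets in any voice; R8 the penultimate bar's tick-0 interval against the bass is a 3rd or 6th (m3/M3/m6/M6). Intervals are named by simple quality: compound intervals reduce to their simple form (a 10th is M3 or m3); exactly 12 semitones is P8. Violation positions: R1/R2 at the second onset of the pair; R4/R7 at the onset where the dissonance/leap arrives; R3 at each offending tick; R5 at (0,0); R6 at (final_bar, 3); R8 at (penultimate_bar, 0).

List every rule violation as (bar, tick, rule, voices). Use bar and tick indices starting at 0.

bar 0: v0=F3 v1=F4 v2=A4 v3=C5 downbeat P5
bar 1: v0=A3 v1=E4 v2=G4 v3=C5 downbeat m3
bar 2: v0=F3 v1=A3 v2=C4 v3=E4 downbeat M7
bar 3: v0=G3 v1=D4 v2=D4 v3=B4 downbeat M3
bar 4: v0=F3 v1=A3 v2=F4 v3=A4 downbeat M3
bar 5: v0=D3 v1=F3 v2=F4 v3=A4 downbeat P5
bar 6: v0=E3 v1=C4 v2=E4 v3=B4 downbeat P5
bar 7: v0=E3 v1=C4 v2=E4 v3=G4 downbeat m3
bar 8: v0=F3 v1=F4 v2=A4 v3=C5 downbeat P5
  -> R5 @ bar 0 tick 0 v(0, 2): opens on M3
  -> R4 @ bar 1 tick 0 v(0, 2): A3/G4 m7 untreated
  -> R2 @ bar 2 tick 0 v(0, 2): A3/G4 m7 -> F3/C4 P5 similar
  -> R2 @ bar 2 tick 0 v(1, 3): E4/C5 m6 -> A3/E4 P5 similar
  -> R4 @ bar 2 tick 0 v(0, 3): F3/E4 M7 untreated
  -> R1 @ bar 3 tick 0 v(0, 2): F3/C4 P5 -> G3/D4 P5 similar
  -> R2 @ bar 3 tick 0 v(0, 1): F3/A3 M3 -> G3/D4 P5 similar
  -> R2 @ bar 3 tick 0 v(1, 2): A3/C4 m3 -> D4/D4 P1 similar
  -> R2 @ bar 4 tick 0 v(1, 3): D4/B4 M6 -> A3/A4 P8 similar
  -> R1 @ bar 6 tick 0 v(0, 3): D3/A4 P5 -> E3/B4 P5 similar
  -> R8 @ bar 7 tick 0 v(0, 2): penult P8 not 3rd/6th
  -> R1 @ bar 8 tick 0 v(1, 3): C4/G4 P5 -> F4/C5 P5 similar
  -> R2 @ bar 8 tick 0 v(0, 1): E3/C4 m6 -> F3/F4 P8 similar
  -> R2 @ bar 8 tick 0 v(0, 3): E3/G4 m3 -> F3/C5 P5 similar
  -> R6 @ bar 8 tick 3 v(0, 2): closes on M3

(0, 0, R5, (0, 2))
(1, 0, R4, (0, 2))
(2, 0, R2, (0, 2))
(2, 0, R2, (1, 3))
(2, 0, R4, (0, 3))
(3, 0, R1, (0, 2))
(3, 0, R2, (0, 1))
(3, 0, R2, (1, 2))
(4, 0, R2, (1, 3))
(6, 0, R1, (0, 3))
(7, 0, R8, (0, 2))
(8, 0, R1, (1, 3))
(8, 0, R2, (0, 1))
(8, 0, R2, (0, 3))
(8, 3, R6, (0, 2))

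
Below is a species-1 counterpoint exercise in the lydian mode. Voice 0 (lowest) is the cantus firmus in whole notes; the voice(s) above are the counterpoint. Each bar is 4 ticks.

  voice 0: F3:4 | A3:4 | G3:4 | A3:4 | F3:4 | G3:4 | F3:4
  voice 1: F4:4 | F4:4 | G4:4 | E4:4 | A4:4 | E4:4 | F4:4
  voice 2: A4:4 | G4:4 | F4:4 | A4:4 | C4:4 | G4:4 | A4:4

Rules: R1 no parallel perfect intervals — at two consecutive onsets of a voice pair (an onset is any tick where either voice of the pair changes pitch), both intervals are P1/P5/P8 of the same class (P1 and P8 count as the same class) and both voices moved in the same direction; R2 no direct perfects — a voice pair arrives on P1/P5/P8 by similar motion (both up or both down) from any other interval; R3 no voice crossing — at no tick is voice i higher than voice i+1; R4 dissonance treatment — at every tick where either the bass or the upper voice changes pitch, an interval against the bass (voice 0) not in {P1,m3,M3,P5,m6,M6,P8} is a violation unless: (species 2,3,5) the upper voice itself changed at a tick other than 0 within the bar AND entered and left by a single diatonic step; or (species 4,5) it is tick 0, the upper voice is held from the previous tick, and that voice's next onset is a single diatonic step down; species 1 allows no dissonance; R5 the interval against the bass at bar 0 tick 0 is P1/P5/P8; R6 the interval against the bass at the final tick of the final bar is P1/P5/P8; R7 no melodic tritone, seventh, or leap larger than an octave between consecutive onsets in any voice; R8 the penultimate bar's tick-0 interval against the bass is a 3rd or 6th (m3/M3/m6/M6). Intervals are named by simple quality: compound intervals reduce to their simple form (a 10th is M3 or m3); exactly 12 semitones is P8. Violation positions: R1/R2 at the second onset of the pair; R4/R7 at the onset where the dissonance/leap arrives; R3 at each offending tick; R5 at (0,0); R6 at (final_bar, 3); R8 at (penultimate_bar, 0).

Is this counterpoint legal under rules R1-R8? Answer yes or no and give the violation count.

bar 0: v0=F3 v1=F4 v2=A4 (M3)
bar 1: v0=A3 v1=F4 v2=G4 (m7)
bar 2: v0=G3 v1=G4 v2=F4 (m7)
bar 3: v0=A3 v1=E4 v2=A4 (P8)
bar 4: v0=F3 v1=A4 v2=C4 (P5)
bar 5: v0=G3 v1=E4 v2=G4 (P8)
bar 6: v0=F3 v1=F4 v2=A4 (M3)
  R5 @ bar0.0: opens on M3
  R4 @ bar1.0: A3/G4 m7 untreated
  R3 @ bar2.0: G4 above F4
  R4 @ bar2.0: G3/F4 m7 untreated
  R3 @ bar2.1: G4 above F4
  R3 @ bar2.2: G4 above F4
  R3 @ bar2.3: G4 above F4
  R2 @ bar3.0: G3/F4 m7 -> A3/A4 P8 similar
  R2 @ bar4.0: A3/A4 P8 -> F3/C4 P5 similar
  R3 @ bar4.0: A4 above C4
  R3 @ bar4.1: A4 above C4
  R3 @ bar4.2: A4 above C4
  R3 @ bar4.3: A4 above C4
  R2 @ bar5.0: F3/C4 P5 -> G3/G4 P8 similar
  R8 @ bar5.0: penult P8 not 3rd/6th
  R6 @ bar6.3: closes on M3

No (16 violations)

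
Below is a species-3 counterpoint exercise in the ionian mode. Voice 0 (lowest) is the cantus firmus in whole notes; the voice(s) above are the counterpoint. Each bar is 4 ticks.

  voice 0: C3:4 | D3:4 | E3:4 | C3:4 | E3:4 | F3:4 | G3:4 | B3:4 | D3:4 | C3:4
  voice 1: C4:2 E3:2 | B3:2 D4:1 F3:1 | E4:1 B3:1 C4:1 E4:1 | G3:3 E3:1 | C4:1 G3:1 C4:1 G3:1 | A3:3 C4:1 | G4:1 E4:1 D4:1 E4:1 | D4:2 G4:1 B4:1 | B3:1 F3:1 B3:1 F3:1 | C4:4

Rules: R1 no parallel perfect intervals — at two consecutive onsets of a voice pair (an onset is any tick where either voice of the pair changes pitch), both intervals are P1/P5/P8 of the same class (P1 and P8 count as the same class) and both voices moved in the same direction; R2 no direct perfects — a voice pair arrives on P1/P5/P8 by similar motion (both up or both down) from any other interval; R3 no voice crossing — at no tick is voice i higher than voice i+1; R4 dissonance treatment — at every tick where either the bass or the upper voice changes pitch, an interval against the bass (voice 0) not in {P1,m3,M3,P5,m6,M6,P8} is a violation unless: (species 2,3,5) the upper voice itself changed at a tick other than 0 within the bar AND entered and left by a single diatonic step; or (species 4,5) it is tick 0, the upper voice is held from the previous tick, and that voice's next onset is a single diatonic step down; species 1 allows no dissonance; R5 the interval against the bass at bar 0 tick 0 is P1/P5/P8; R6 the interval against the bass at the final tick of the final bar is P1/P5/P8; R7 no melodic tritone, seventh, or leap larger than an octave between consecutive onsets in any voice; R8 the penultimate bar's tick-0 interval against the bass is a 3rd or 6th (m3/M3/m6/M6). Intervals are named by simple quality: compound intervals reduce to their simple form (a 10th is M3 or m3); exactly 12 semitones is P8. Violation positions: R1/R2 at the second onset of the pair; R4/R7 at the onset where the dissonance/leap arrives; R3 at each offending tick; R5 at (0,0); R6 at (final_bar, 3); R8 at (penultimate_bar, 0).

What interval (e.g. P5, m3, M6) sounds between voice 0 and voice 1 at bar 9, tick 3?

P8

voice 0=C3 voice 1=C4 -> P8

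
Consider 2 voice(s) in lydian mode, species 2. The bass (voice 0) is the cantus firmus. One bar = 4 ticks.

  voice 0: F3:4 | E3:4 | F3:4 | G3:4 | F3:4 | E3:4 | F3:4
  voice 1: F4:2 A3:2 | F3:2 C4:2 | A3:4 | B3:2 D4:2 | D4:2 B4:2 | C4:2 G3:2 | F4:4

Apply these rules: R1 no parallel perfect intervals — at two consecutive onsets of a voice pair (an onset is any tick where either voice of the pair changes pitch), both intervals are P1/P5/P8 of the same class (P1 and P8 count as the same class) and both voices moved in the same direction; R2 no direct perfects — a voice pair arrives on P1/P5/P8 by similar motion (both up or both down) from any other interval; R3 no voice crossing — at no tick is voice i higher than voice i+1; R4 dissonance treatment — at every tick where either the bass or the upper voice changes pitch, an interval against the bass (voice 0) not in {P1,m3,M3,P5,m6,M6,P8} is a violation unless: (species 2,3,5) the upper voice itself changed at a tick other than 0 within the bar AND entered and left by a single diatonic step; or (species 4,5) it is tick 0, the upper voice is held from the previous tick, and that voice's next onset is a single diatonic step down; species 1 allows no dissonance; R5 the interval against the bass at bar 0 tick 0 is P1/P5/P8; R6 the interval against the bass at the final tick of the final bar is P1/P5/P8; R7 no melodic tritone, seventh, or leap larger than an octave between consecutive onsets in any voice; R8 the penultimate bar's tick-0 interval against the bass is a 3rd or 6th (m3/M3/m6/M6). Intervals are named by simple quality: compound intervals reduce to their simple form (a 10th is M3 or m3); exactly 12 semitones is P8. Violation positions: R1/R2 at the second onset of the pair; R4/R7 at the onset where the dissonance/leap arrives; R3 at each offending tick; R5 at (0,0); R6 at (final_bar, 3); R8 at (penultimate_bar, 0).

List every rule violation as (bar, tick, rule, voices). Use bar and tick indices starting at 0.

bar 0: v0=F3 v1=F4 downbeat P8
bar 1: v0=E3 v1=F3 downbeat m2
bar 2: v0=F3 v1=A3 downbeat M3
bar 3: v0=G3 v1=B3 downbeat M3
bar 4: v0=F3 v1=D4 downbeat M6
bar 5: v0=E3 v1=C4 downbeat m6
bar 6: v0=F3 v1=F4 downbeat P8
  -> R4 @ bar 1 tick 0 v(0, 1): E3/F3 m2 untreated
  -> R4 @ bar 4 tick 2 v(0, 1): F3/B4 TT untreated
  -> R7 @ bar 5 tick 0 v(1,): B4->C4 leap 11st
  -> R2 @ bar 6 tick 0 v(0, 1): E3/G3 m3 -> F3/F4 P8 similar
  -> R7 @ bar 6 tick 0 v(1,): G3->F4 leap 10st

(1, 0, R4, (0, 1))
(4, 2, R4, (0, 1))
(5, 0, R7, (1,))
(6, 0, R2, (0, 1))
(6, 0, R7, (1,))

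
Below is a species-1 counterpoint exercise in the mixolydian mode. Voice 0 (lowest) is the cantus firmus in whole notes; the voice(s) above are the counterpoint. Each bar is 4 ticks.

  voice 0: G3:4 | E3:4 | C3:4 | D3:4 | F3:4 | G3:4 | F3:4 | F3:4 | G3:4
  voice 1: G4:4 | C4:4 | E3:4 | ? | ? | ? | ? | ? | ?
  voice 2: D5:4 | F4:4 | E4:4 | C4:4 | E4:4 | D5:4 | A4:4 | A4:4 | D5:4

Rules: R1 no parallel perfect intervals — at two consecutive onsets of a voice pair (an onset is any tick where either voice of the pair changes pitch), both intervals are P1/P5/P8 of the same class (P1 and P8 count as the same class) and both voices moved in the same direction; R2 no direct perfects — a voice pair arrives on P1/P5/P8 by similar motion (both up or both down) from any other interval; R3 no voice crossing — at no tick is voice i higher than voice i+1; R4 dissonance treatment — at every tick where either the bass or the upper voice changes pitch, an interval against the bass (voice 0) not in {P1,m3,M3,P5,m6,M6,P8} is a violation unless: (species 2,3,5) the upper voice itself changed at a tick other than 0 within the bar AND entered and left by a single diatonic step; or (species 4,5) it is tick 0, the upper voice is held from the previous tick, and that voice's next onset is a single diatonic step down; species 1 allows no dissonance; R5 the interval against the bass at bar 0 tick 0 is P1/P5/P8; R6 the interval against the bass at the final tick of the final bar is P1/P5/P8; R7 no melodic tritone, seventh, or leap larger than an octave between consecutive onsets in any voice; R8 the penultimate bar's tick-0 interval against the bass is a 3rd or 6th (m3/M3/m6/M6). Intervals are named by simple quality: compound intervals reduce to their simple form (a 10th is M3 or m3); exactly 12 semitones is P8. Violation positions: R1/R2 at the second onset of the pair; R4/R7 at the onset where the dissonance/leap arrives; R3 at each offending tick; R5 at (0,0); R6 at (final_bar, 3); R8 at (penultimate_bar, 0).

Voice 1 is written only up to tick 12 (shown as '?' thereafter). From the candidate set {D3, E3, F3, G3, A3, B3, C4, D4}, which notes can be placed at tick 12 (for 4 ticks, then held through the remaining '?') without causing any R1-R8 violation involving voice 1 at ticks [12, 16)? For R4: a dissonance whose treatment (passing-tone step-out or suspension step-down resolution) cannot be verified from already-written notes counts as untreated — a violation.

{B3, D3, F3}

D3: legal
E3: violates R4
F3: legal
G3: violates R4
A3: violates R2
B3: legal
C4: violates R4
D4: violates R2,R3,R7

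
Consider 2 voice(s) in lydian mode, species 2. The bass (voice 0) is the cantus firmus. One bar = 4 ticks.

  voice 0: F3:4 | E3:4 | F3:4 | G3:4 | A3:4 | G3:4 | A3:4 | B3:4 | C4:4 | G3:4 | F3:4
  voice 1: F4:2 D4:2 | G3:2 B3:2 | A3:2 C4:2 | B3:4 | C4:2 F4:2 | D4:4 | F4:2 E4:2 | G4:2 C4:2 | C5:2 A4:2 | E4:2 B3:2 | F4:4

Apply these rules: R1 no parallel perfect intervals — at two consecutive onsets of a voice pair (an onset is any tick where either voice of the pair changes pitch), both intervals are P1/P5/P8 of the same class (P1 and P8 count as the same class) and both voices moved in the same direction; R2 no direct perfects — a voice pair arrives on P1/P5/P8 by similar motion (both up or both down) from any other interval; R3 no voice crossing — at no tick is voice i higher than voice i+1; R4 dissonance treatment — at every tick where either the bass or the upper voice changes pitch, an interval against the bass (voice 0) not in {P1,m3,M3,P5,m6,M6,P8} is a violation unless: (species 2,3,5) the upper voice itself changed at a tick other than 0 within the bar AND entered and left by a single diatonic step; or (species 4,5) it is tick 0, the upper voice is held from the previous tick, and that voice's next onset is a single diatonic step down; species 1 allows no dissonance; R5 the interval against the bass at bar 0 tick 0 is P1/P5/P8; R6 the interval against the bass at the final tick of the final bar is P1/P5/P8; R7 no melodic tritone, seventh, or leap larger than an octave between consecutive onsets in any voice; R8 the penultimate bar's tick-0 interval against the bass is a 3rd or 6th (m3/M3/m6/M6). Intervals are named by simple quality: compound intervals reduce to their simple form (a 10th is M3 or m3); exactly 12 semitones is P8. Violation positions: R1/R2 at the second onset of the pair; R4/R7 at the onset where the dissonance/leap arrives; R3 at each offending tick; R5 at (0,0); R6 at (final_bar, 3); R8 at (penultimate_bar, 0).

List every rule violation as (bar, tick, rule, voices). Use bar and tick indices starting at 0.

(5, 0, R2, (0, 1))
(7, 2, R4, (0, 1))
(8, 0, R2, (0, 1))
(10, 0, R7, (1,))

bar 0: v0=F3 v1=F4 downbeat P8
bar 1: v0=E3 v1=G3 downbeat m3
bar 2: v0=F3 v1=A3 downbeat M3
bar 3: v0=G3 v1=B3 downbeat M3
bar 4: v0=A3 v1=C4 downbeat m3
bar 5: v0=G3 v1=D4 downbeat P5
bar 6: v0=A3 v1=F4 downbeat m6
bar 7: v0=B3 v1=G4 downbeat m6
bar 8: v0=C4 v1=C5 downbeat P8
bar 9: v0=G3 v1=E4 downbeat M6
bar 10: v0=F3 v1=F4 downbeat P8
  -> R2 @ bar 5 tick 0 v(0, 1): A3/F4 m6 -> G3/D4 P5 similar
  -> R4 @ bar 7 tick 2 v(0, 1): B3/C4 m2 untreated
  -> R2 @ bar 8 tick 0 v(0, 1): B3/C4 m2 -> C4/C5 P8 similar
  -> R7 @ bar 10 tick 0 v(1,): B3->F4 leap 6st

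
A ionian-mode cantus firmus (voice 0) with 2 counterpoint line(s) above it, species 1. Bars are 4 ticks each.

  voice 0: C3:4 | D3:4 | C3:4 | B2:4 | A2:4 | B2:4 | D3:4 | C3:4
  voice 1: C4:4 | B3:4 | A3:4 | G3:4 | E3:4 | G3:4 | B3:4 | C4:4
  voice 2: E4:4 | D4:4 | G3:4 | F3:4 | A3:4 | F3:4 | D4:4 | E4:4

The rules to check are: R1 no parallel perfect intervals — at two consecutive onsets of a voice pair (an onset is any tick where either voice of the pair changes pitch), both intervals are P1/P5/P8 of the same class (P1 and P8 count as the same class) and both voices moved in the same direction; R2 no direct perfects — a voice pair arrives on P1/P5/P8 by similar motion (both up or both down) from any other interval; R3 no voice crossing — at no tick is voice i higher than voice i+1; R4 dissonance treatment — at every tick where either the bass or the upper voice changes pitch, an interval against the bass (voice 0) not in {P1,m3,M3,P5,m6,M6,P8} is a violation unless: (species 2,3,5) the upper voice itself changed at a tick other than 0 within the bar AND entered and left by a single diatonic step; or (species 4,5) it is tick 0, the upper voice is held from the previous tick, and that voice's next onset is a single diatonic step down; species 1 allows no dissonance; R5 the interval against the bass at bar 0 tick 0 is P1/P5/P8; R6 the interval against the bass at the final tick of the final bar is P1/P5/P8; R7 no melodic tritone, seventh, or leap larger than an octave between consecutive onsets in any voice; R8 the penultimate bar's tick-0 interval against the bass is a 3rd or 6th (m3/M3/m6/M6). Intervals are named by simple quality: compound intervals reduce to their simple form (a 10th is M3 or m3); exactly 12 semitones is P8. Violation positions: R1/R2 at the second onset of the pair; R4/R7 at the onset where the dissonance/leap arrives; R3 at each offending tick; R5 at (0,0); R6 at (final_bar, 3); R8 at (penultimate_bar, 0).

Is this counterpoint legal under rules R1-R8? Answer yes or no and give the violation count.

bar 0: v0=C3 v1=C4 v2=E4 (M3)
bar 1: v0=D3 v1=B3 v2=D4 (P8)
bar 2: v0=C3 v1=A3 v2=G3 (P5)
bar 3: v0=B2 v1=G3 v2=F3 (TT)
bar 4: v0=A2 v1=E3 v2=A3 (P8)
bar 5: v0=B2 v1=G3 v2=F3 (TT)
bar 6: v0=D3 v1=B3 v2=D4 (P8)
bar 7: v0=C3 v1=C4 v2=E4 (M3)
  R5 @ bar0.0: opens on M3
  R2 @ bar2.0: D3/D4 P8 -> C3/G3 P5 similar
  R3 @ bar2.0: A3 above G3
  R3 @ bar2.1: A3 above G3
  R3 @ bar2.2: A3 above G3
  R3 @ bar2.3: A3 above G3
  R3 @ bar3.0: G3 above F3
  R4 @ bar3.0: B2/F3 TT untreated
  R3 @ bar3.1: G3 above F3
  R3 @ bar3.2: G3 above F3
  R3 @ bar3.3: G3 above F3
  R2 @ bar4.0: B2/G3 m6 -> A2/E3 P5 similar
  R3 @ bar5.0: G3 above F3
  R4 @ bar5.0: B2/F3 TT untreated
  R3 @ bar5.1: G3 above F3
  R3 @ bar5.2: G3 above F3
  R3 @ bar5.3: G3 above F3
  R2 @ bar6.0: B2/F3 TT -> D3/D4 P8 similar
  R8 @ bar6.0: penult P8 not 3rd/6th
  R6 @ bar7.3: closes on M3

No (20 violations)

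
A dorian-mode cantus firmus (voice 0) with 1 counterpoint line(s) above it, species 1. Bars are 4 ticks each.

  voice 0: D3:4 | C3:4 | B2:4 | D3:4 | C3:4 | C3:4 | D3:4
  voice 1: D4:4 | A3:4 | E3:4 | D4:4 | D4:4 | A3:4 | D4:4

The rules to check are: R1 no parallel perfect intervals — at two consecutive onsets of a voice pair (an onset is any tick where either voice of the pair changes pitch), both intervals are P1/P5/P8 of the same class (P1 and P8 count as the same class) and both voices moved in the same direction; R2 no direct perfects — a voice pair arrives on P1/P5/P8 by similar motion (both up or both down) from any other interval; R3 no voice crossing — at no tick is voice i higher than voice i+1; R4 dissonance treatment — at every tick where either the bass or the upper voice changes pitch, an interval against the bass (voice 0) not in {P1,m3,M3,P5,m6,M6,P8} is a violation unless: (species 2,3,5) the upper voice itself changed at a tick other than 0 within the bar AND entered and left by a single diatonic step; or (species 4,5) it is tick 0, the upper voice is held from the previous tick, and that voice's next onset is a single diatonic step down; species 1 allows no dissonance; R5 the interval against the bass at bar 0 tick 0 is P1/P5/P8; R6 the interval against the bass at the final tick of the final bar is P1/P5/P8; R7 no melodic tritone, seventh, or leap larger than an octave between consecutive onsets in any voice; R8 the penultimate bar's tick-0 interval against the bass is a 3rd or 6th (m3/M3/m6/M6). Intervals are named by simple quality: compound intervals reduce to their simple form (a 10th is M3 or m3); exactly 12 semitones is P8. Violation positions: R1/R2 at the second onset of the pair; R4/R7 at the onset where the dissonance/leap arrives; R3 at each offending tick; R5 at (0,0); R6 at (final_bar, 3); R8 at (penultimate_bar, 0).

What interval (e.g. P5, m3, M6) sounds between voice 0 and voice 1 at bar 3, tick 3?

voice 0=D3 voice 1=D4 -> P8

P8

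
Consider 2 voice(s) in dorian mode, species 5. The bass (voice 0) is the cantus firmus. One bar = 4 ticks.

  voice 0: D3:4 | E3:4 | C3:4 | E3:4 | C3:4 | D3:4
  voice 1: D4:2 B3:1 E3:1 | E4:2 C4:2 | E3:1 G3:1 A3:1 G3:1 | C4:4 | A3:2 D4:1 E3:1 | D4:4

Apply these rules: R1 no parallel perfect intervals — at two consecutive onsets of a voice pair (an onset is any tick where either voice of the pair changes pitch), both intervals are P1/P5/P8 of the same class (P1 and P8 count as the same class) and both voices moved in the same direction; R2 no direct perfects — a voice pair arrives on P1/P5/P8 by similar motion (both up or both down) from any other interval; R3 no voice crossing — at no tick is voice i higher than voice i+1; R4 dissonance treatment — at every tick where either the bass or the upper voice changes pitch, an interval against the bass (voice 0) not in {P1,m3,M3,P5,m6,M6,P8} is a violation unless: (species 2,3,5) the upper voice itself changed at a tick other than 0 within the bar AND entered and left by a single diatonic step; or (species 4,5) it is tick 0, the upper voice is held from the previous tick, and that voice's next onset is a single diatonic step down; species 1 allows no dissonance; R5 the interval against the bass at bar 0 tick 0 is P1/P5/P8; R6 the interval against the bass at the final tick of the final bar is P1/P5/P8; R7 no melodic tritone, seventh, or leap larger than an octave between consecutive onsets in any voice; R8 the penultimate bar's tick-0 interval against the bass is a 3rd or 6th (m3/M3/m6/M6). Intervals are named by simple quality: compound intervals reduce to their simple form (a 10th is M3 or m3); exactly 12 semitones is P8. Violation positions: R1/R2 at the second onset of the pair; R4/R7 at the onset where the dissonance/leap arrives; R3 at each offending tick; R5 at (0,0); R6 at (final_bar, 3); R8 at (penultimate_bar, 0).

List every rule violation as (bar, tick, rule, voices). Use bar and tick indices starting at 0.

bar 0: v0=D3 v1=D4 downbeat P8
bar 1: v0=E3 v1=E4 downbeat P8
bar 2: v0=C3 v1=E3 downbeat M3
bar 3: v0=E3 v1=C4 downbeat m6
bar 4: v0=C3 v1=A3 downbeat M6
bar 5: v0=D3 v1=D4 downbeat P8
  -> R4 @ bar 0 tick 3 v(0, 1): D3/E3 M2 untreated
  -> R2 @ bar 1 tick 0 v(0, 1): D3/E3 M2 -> E3/E4 P8 similar
  -> R4 @ bar 4 tick 2 v(0, 1): C3/D4 M2 untreated
  -> R7 @ bar 4 tick 3 v(1,): D4->E3 leap 10st
  -> R2 @ bar 5 tick 0 v(0, 1): C3/E3 M3 -> D3/D4 P8 similar
  -> R7 @ bar 5 tick 0 v(1,): E3->D4 leap 10st

(0, 3, R4, (0, 1))
(1, 0, R2, (0, 1))
(4, 2, R4, (0, 1))
(4, 3, R7, (1,))
(5, 0, R2, (0, 1))
(5, 0, R7, (1,))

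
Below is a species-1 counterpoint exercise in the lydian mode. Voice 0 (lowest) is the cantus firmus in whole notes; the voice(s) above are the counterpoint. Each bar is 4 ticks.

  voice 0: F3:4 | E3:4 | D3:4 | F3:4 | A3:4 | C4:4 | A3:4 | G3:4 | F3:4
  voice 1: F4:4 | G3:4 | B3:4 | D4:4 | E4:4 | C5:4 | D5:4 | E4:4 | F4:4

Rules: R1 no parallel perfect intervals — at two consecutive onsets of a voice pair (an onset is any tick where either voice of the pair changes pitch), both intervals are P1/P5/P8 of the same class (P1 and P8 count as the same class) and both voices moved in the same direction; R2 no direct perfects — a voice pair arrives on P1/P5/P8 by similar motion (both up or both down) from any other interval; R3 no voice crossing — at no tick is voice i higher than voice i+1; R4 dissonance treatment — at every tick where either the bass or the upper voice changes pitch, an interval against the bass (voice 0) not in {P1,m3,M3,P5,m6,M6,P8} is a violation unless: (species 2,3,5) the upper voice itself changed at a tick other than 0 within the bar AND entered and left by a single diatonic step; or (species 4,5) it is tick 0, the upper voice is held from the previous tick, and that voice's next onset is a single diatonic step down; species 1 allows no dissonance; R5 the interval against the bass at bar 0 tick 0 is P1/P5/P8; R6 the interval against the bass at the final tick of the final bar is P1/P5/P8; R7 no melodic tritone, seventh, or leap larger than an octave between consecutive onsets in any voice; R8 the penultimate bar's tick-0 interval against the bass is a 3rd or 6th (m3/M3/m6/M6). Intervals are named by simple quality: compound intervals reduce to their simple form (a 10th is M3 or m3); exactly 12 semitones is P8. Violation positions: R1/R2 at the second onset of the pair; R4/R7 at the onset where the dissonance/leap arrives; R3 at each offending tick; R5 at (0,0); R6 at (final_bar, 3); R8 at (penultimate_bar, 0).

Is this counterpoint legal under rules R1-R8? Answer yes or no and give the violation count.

No (5 violations)

bar 0: v0=F3 v1=F4 (P8)
bar 1: v0=E3 v1=G3 (m3)
bar 2: v0=D3 v1=B3 (M6)
bar 3: v0=F3 v1=D4 (M6)
bar 4: v0=A3 v1=E4 (P5)
bar 5: v0=C4 v1=C5 (P8)
bar 6: v0=A3 v1=D5 (P4)
bar 7: v0=G3 v1=E4 (M6)
bar 8: v0=F3 v1=F4 (P8)
  R7 @ bar1.0: F4->G3 leap 10st
  R2 @ bar4.0: F3/D4 M6 -> A3/E4 P5 similar
  R2 @ bar5.0: A3/E4 P5 -> C4/C5 P8 similar
  R4 @ bar6.0: A3/D5 P4 untreated
  R7 @ bar7.0: D5->E4 leap 10st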